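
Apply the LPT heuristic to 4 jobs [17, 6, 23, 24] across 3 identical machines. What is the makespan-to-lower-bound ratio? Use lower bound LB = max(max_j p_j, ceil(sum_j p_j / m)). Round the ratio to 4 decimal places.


LPT order: [24, 23, 17, 6]
Machine loads after assignment: [24, 23, 23]
LPT makespan = 24
Lower bound = max(max_job, ceil(total/3)) = max(24, 24) = 24
Ratio = 24 / 24 = 1.0

1.0


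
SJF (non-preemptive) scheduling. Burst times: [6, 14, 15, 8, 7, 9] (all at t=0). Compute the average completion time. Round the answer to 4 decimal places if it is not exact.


SJF order (ascending): [6, 7, 8, 9, 14, 15]
Completion times:
  Job 1: burst=6, C=6
  Job 2: burst=7, C=13
  Job 3: burst=8, C=21
  Job 4: burst=9, C=30
  Job 5: burst=14, C=44
  Job 6: burst=15, C=59
Average completion = 173/6 = 28.8333

28.8333


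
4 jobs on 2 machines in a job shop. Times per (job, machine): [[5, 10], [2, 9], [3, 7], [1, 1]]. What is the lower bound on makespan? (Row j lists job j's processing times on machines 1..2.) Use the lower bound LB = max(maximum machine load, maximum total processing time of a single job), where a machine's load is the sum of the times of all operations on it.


Machine loads:
  Machine 1: 5 + 2 + 3 + 1 = 11
  Machine 2: 10 + 9 + 7 + 1 = 27
Max machine load = 27
Job totals:
  Job 1: 15
  Job 2: 11
  Job 3: 10
  Job 4: 2
Max job total = 15
Lower bound = max(27, 15) = 27

27


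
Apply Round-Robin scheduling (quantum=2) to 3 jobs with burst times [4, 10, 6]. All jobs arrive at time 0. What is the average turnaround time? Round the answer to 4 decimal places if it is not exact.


Time quantum = 2
Execution trace:
  J1 runs 2 units, time = 2
  J2 runs 2 units, time = 4
  J3 runs 2 units, time = 6
  J1 runs 2 units, time = 8
  J2 runs 2 units, time = 10
  J3 runs 2 units, time = 12
  J2 runs 2 units, time = 14
  J3 runs 2 units, time = 16
  J2 runs 2 units, time = 18
  J2 runs 2 units, time = 20
Finish times: [8, 20, 16]
Average turnaround = 44/3 = 14.6667

14.6667


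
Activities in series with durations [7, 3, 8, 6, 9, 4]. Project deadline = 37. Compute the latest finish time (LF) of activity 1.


LF(activity 1) = deadline - sum of successor durations
Successors: activities 2 through 6 with durations [3, 8, 6, 9, 4]
Sum of successor durations = 30
LF = 37 - 30 = 7

7


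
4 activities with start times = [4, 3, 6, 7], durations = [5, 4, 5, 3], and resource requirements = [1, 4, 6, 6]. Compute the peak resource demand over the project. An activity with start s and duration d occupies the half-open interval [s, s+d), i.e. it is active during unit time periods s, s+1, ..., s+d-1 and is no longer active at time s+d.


Each activity i is active on [start_i, start_i + duration_i).
Compute total resource usage per time slot:
  t=0: active resources = [], total = 0
  t=1: active resources = [], total = 0
  t=2: active resources = [], total = 0
  t=3: active resources = [4], total = 4
  t=4: active resources = [1, 4], total = 5
  t=5: active resources = [1, 4], total = 5
  t=6: active resources = [1, 4, 6], total = 11
  t=7: active resources = [1, 6, 6], total = 13
  t=8: active resources = [1, 6, 6], total = 13
  t=9: active resources = [6, 6], total = 12
  t=10: active resources = [6], total = 6
Peak resource demand = 13

13


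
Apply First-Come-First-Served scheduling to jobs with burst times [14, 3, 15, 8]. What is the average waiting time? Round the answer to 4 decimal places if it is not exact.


FCFS order (as given): [14, 3, 15, 8]
Waiting times:
  Job 1: wait = 0
  Job 2: wait = 14
  Job 3: wait = 17
  Job 4: wait = 32
Sum of waiting times = 63
Average waiting time = 63/4 = 15.75

15.75


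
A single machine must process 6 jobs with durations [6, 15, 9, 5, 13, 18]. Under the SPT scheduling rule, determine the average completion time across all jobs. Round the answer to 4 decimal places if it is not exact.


Sort jobs by processing time (SPT order): [5, 6, 9, 13, 15, 18]
Compute completion times sequentially:
  Job 1: processing = 5, completes at 5
  Job 2: processing = 6, completes at 11
  Job 3: processing = 9, completes at 20
  Job 4: processing = 13, completes at 33
  Job 5: processing = 15, completes at 48
  Job 6: processing = 18, completes at 66
Sum of completion times = 183
Average completion time = 183/6 = 30.5

30.5


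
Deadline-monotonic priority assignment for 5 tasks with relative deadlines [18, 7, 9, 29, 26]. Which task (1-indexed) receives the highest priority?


Sort tasks by relative deadline (ascending):
  Task 2: deadline = 7
  Task 3: deadline = 9
  Task 1: deadline = 18
  Task 5: deadline = 26
  Task 4: deadline = 29
Priority order (highest first): [2, 3, 1, 5, 4]
Highest priority task = 2

2


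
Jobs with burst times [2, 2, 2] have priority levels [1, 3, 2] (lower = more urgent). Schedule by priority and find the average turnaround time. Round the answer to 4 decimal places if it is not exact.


Sort by priority (ascending = highest first):
Order: [(1, 2), (2, 2), (3, 2)]
Completion times:
  Priority 1, burst=2, C=2
  Priority 2, burst=2, C=4
  Priority 3, burst=2, C=6
Average turnaround = 12/3 = 4.0

4.0


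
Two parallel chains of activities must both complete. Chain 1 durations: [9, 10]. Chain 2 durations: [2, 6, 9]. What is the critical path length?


Path A total = 9 + 10 = 19
Path B total = 2 + 6 + 9 = 17
Critical path = longest path = max(19, 17) = 19

19


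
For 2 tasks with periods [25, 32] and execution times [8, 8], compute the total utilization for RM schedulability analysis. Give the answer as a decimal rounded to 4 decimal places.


Compute individual utilizations (exact fractions):
  Task 1: C/T = 8/25 (approx. 0.32)
  Task 2: C/T = 8/32 = 1/4 (approx. 0.25)
Total utilization U = 8/25 + 1/4 = 57/100
Rounded to 4 decimal places: U = 0.5700
RM (Liu & Layland) bound for 2 tasks = 0.828427; compare with U = 57/100 (approx. 0.570000)
U <= bound, so schedulable by RM sufficient condition.

0.5700


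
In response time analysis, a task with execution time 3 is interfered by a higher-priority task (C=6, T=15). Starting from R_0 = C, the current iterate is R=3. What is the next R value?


R_next = C + ceil(R_prev / T_hp) * C_hp
ceil(3 / 15) = ceil(0.2) = 1
Interference = 1 * 6 = 6
R_next = 3 + 6 = 9

9


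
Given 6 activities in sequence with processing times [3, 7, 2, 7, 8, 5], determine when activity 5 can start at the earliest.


Activity 5 starts after activities 1 through 4 complete.
Predecessor durations: [3, 7, 2, 7]
ES = 3 + 7 + 2 + 7 = 19

19


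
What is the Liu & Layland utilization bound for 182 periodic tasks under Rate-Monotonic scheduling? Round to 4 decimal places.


Compute 2^(1/182) = 1.0038157625
Subtract 1: 1.0038157625 - 1 = 0.0038157625
Multiply by n: 182 * 0.0038157625 = 0.6944687750
Round to 4 dp: 0.6945

0.6945


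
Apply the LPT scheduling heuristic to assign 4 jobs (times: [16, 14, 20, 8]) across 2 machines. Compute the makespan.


Sort jobs in decreasing order (LPT): [20, 16, 14, 8]
Assign each job to the least loaded machine:
  Machine 1: jobs [20, 8], load = 28
  Machine 2: jobs [16, 14], load = 30
Makespan = max load = 30

30


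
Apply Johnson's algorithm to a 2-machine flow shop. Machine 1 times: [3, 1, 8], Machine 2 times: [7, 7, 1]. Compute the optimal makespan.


Apply Johnson's rule:
  Group 1 (a <= b): [(2, 1, 7), (1, 3, 7)]
  Group 2 (a > b): [(3, 8, 1)]
Optimal job order: [2, 1, 3]
Schedule:
  Job 2: M1 done at 1, M2 done at 8
  Job 1: M1 done at 4, M2 done at 15
  Job 3: M1 done at 12, M2 done at 16
Makespan = 16

16


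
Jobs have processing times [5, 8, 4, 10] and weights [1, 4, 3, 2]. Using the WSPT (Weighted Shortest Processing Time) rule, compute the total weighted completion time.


Compute p/w ratios and sort ascending (WSPT): [(4, 3), (8, 4), (5, 1), (10, 2)]
Compute weighted completion times:
  Job (p=4,w=3): C=4, w*C=3*4=12
  Job (p=8,w=4): C=12, w*C=4*12=48
  Job (p=5,w=1): C=17, w*C=1*17=17
  Job (p=10,w=2): C=27, w*C=2*27=54
Total weighted completion time = 131

131


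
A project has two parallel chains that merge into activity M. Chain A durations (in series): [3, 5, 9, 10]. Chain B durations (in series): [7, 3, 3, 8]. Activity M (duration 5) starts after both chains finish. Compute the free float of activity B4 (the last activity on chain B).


ES(B4) = sum of predecessors on chain B = 13
EF(B4) = ES + duration = 13 + 8 = 21
Successor of B4 is M. ES(M) = max(sum(A), sum(B)) = max(27, 21) = 27
Free float = ES(successor) - EF(current) = 27 - 21 = 6

6


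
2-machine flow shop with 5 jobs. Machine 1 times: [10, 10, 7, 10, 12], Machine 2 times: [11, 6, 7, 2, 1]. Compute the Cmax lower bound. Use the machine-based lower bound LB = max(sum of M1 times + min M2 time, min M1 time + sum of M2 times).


LB1 = sum(M1 times) + min(M2 times) = 49 + 1 = 50
LB2 = min(M1 times) + sum(M2 times) = 7 + 27 = 34
Lower bound = max(LB1, LB2) = max(50, 34) = 50

50


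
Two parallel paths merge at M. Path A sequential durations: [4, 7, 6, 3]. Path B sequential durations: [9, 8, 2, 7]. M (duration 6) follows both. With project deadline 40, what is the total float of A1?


Forward pass: ES(A1) = sum of predecessors on chain A = 0
EF = ES + duration = 0 + 4 = 4
Backward pass: LF(M) = deadline = 40; LS(M) = 40 - 6 = 34
LF(A1) = LS(M) - sum(successors on chain A) = 34 - 16 = 18
LS = LF - duration = 18 - 4 = 14
Total float = LS - ES = 14 - 0 = 14

14


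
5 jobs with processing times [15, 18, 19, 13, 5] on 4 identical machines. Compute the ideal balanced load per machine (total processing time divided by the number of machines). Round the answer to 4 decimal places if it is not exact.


Total processing time = 15 + 18 + 19 + 13 + 5 = 70
Number of machines = 4
Ideal balanced load = 70 / 4 = 17.5

17.5


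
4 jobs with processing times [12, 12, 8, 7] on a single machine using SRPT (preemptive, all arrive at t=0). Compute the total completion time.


Since all jobs arrive at t=0, SRPT equals SPT ordering.
SPT order: [7, 8, 12, 12]
Completion times:
  Job 1: p=7, C=7
  Job 2: p=8, C=15
  Job 3: p=12, C=27
  Job 4: p=12, C=39
Total completion time = 7 + 15 + 27 + 39 = 88

88


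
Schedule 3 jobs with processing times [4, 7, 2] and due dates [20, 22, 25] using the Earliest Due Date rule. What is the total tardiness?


Sort by due date (EDD order): [(4, 20), (7, 22), (2, 25)]
Compute completion times and tardiness:
  Job 1: p=4, d=20, C=4, tardiness=max(0,4-20)=0
  Job 2: p=7, d=22, C=11, tardiness=max(0,11-22)=0
  Job 3: p=2, d=25, C=13, tardiness=max(0,13-25)=0
Total tardiness = 0

0


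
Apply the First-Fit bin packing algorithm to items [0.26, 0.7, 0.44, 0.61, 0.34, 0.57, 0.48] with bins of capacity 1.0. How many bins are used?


Place items sequentially using First-Fit:
  Item 0.26 -> new Bin 1
  Item 0.7 -> Bin 1 (now 0.96)
  Item 0.44 -> new Bin 2
  Item 0.61 -> new Bin 3
  Item 0.34 -> Bin 2 (now 0.78)
  Item 0.57 -> new Bin 4
  Item 0.48 -> new Bin 5
Total bins used = 5

5


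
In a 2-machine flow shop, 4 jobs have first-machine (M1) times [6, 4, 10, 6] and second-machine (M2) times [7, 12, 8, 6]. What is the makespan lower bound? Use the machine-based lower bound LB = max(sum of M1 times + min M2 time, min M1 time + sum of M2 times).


LB1 = sum(M1 times) + min(M2 times) = 26 + 6 = 32
LB2 = min(M1 times) + sum(M2 times) = 4 + 33 = 37
Lower bound = max(LB1, LB2) = max(32, 37) = 37

37


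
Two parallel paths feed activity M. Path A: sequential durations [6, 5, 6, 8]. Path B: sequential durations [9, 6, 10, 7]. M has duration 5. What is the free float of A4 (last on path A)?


ES(A4) = sum of predecessors on chain A = 17
EF(A4) = ES + duration = 17 + 8 = 25
Successor of A4 is M. ES(M) = max(sum(A), sum(B)) = max(25, 32) = 32
Free float = ES(successor) - EF(current) = 32 - 25 = 7

7


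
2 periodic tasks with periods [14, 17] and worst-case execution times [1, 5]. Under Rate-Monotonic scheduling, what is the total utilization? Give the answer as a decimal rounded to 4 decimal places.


Compute individual utilizations (exact fractions):
  Task 1: C/T = 1/14 (approx. 0.0714)
  Task 2: C/T = 5/17 (approx. 0.2941)
Total utilization U = 1/14 + 5/17 = 87/238
Rounded to 4 decimal places: U = 0.3655
RM (Liu & Layland) bound for 2 tasks = 0.828427; compare with U = 87/238 (approx. 0.365546)
U <= bound, so schedulable by RM sufficient condition.

0.3655


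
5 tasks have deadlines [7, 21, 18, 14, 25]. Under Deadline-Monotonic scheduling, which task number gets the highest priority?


Sort tasks by relative deadline (ascending):
  Task 1: deadline = 7
  Task 4: deadline = 14
  Task 3: deadline = 18
  Task 2: deadline = 21
  Task 5: deadline = 25
Priority order (highest first): [1, 4, 3, 2, 5]
Highest priority task = 1

1


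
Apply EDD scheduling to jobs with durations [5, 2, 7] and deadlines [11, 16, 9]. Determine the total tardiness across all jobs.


Sort by due date (EDD order): [(7, 9), (5, 11), (2, 16)]
Compute completion times and tardiness:
  Job 1: p=7, d=9, C=7, tardiness=max(0,7-9)=0
  Job 2: p=5, d=11, C=12, tardiness=max(0,12-11)=1
  Job 3: p=2, d=16, C=14, tardiness=max(0,14-16)=0
Total tardiness = 1

1


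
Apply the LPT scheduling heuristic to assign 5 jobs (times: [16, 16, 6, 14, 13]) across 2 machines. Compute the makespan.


Sort jobs in decreasing order (LPT): [16, 16, 14, 13, 6]
Assign each job to the least loaded machine:
  Machine 1: jobs [16, 14], load = 30
  Machine 2: jobs [16, 13, 6], load = 35
Makespan = max load = 35

35


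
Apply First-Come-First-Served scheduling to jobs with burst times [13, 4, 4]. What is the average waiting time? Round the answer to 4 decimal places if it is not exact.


FCFS order (as given): [13, 4, 4]
Waiting times:
  Job 1: wait = 0
  Job 2: wait = 13
  Job 3: wait = 17
Sum of waiting times = 30
Average waiting time = 30/3 = 10.0

10.0


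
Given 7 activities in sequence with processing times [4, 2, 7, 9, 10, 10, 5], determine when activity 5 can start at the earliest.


Activity 5 starts after activities 1 through 4 complete.
Predecessor durations: [4, 2, 7, 9]
ES = 4 + 2 + 7 + 9 = 22

22


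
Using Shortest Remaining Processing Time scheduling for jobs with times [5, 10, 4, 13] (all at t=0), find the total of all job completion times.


Since all jobs arrive at t=0, SRPT equals SPT ordering.
SPT order: [4, 5, 10, 13]
Completion times:
  Job 1: p=4, C=4
  Job 2: p=5, C=9
  Job 3: p=10, C=19
  Job 4: p=13, C=32
Total completion time = 4 + 9 + 19 + 32 = 64

64


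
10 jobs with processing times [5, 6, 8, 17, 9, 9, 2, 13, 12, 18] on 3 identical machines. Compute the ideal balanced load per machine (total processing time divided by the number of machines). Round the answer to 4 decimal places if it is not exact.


Total processing time = 5 + 6 + 8 + 17 + 9 + 9 + 2 + 13 + 12 + 18 = 99
Number of machines = 3
Ideal balanced load = 99 / 3 = 33.0

33.0


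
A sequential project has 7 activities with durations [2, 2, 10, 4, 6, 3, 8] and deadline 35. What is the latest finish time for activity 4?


LF(activity 4) = deadline - sum of successor durations
Successors: activities 5 through 7 with durations [6, 3, 8]
Sum of successor durations = 17
LF = 35 - 17 = 18

18


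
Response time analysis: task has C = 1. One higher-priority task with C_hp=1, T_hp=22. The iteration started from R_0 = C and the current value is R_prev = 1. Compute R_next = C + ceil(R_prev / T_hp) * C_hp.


R_next = C + ceil(R_prev / T_hp) * C_hp
ceil(1 / 22) = ceil(0.0455) = 1
Interference = 1 * 1 = 1
R_next = 1 + 1 = 2

2


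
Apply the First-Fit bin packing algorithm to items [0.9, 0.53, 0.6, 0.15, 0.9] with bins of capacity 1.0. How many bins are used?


Place items sequentially using First-Fit:
  Item 0.9 -> new Bin 1
  Item 0.53 -> new Bin 2
  Item 0.6 -> new Bin 3
  Item 0.15 -> Bin 2 (now 0.68)
  Item 0.9 -> new Bin 4
Total bins used = 4

4


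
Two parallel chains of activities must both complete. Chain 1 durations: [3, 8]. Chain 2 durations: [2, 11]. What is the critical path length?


Path A total = 3 + 8 = 11
Path B total = 2 + 11 = 13
Critical path = longest path = max(11, 13) = 13

13


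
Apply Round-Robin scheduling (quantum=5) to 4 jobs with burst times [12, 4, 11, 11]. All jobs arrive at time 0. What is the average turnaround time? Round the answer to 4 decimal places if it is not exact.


Time quantum = 5
Execution trace:
  J1 runs 5 units, time = 5
  J2 runs 4 units, time = 9
  J3 runs 5 units, time = 14
  J4 runs 5 units, time = 19
  J1 runs 5 units, time = 24
  J3 runs 5 units, time = 29
  J4 runs 5 units, time = 34
  J1 runs 2 units, time = 36
  J3 runs 1 units, time = 37
  J4 runs 1 units, time = 38
Finish times: [36, 9, 37, 38]
Average turnaround = 120/4 = 30.0

30.0


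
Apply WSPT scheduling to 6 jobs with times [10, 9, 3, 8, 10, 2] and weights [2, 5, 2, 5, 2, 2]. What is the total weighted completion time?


Compute p/w ratios and sort ascending (WSPT): [(2, 2), (3, 2), (8, 5), (9, 5), (10, 2), (10, 2)]
Compute weighted completion times:
  Job (p=2,w=2): C=2, w*C=2*2=4
  Job (p=3,w=2): C=5, w*C=2*5=10
  Job (p=8,w=5): C=13, w*C=5*13=65
  Job (p=9,w=5): C=22, w*C=5*22=110
  Job (p=10,w=2): C=32, w*C=2*32=64
  Job (p=10,w=2): C=42, w*C=2*42=84
Total weighted completion time = 337

337


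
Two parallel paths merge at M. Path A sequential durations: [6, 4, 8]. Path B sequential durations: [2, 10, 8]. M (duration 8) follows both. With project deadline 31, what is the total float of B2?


Forward pass: ES(B2) = sum of predecessors on chain B = 2
EF = ES + duration = 2 + 10 = 12
Backward pass: LF(M) = deadline = 31; LS(M) = 31 - 8 = 23
LF(B2) = LS(M) - sum(successors on chain B) = 23 - 8 = 15
LS = LF - duration = 15 - 10 = 5
Total float = LS - ES = 5 - 2 = 3

3


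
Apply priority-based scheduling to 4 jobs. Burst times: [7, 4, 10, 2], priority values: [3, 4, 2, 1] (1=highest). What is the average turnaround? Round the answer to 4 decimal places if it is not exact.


Sort by priority (ascending = highest first):
Order: [(1, 2), (2, 10), (3, 7), (4, 4)]
Completion times:
  Priority 1, burst=2, C=2
  Priority 2, burst=10, C=12
  Priority 3, burst=7, C=19
  Priority 4, burst=4, C=23
Average turnaround = 56/4 = 14.0

14.0


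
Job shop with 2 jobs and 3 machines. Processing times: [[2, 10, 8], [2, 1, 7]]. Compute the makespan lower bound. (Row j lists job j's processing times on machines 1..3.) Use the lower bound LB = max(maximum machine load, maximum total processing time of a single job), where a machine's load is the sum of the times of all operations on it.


Machine loads:
  Machine 1: 2 + 2 = 4
  Machine 2: 10 + 1 = 11
  Machine 3: 8 + 7 = 15
Max machine load = 15
Job totals:
  Job 1: 20
  Job 2: 10
Max job total = 20
Lower bound = max(15, 20) = 20

20


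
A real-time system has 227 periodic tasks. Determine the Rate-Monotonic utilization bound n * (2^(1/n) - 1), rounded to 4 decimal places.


Compute 2^(1/227) = 1.0030581785
Subtract 1: 1.0030581785 - 1 = 0.0030581785
Multiply by n: 227 * 0.0030581785 = 0.6942065195
Round to 4 dp: 0.6942

0.6942


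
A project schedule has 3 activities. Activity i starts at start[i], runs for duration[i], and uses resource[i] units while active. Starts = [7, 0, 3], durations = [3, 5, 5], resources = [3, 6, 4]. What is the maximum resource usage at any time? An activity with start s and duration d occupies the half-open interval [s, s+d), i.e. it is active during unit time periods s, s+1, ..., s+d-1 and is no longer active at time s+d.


Each activity i is active on [start_i, start_i + duration_i).
Compute total resource usage per time slot:
  t=0: active resources = [6], total = 6
  t=1: active resources = [6], total = 6
  t=2: active resources = [6], total = 6
  t=3: active resources = [6, 4], total = 10
  t=4: active resources = [6, 4], total = 10
  t=5: active resources = [4], total = 4
  t=6: active resources = [4], total = 4
  t=7: active resources = [3, 4], total = 7
  t=8: active resources = [3], total = 3
  t=9: active resources = [3], total = 3
Peak resource demand = 10

10


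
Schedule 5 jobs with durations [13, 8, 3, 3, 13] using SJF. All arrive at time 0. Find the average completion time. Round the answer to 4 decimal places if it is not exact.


SJF order (ascending): [3, 3, 8, 13, 13]
Completion times:
  Job 1: burst=3, C=3
  Job 2: burst=3, C=6
  Job 3: burst=8, C=14
  Job 4: burst=13, C=27
  Job 5: burst=13, C=40
Average completion = 90/5 = 18.0

18.0


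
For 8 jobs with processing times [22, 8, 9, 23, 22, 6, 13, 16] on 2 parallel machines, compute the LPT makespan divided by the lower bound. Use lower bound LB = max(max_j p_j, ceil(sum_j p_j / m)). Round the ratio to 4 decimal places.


LPT order: [23, 22, 22, 16, 13, 9, 8, 6]
Machine loads after assignment: [60, 59]
LPT makespan = 60
Lower bound = max(max_job, ceil(total/2)) = max(23, 60) = 60
Ratio = 60 / 60 = 1.0

1.0


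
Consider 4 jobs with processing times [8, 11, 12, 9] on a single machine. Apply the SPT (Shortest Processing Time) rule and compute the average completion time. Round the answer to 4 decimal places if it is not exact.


Sort jobs by processing time (SPT order): [8, 9, 11, 12]
Compute completion times sequentially:
  Job 1: processing = 8, completes at 8
  Job 2: processing = 9, completes at 17
  Job 3: processing = 11, completes at 28
  Job 4: processing = 12, completes at 40
Sum of completion times = 93
Average completion time = 93/4 = 23.25

23.25


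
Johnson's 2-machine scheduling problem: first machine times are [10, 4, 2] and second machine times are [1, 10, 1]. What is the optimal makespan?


Apply Johnson's rule:
  Group 1 (a <= b): [(2, 4, 10)]
  Group 2 (a > b): [(1, 10, 1), (3, 2, 1)]
Optimal job order: [2, 1, 3]
Schedule:
  Job 2: M1 done at 4, M2 done at 14
  Job 1: M1 done at 14, M2 done at 15
  Job 3: M1 done at 16, M2 done at 17
Makespan = 17

17


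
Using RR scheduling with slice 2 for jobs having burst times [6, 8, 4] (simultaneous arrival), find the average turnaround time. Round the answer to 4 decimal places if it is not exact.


Time quantum = 2
Execution trace:
  J1 runs 2 units, time = 2
  J2 runs 2 units, time = 4
  J3 runs 2 units, time = 6
  J1 runs 2 units, time = 8
  J2 runs 2 units, time = 10
  J3 runs 2 units, time = 12
  J1 runs 2 units, time = 14
  J2 runs 2 units, time = 16
  J2 runs 2 units, time = 18
Finish times: [14, 18, 12]
Average turnaround = 44/3 = 14.6667

14.6667


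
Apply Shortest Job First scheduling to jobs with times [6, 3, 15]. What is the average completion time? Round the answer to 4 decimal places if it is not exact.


SJF order (ascending): [3, 6, 15]
Completion times:
  Job 1: burst=3, C=3
  Job 2: burst=6, C=9
  Job 3: burst=15, C=24
Average completion = 36/3 = 12.0

12.0


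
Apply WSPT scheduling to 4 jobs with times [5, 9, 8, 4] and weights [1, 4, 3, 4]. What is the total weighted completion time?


Compute p/w ratios and sort ascending (WSPT): [(4, 4), (9, 4), (8, 3), (5, 1)]
Compute weighted completion times:
  Job (p=4,w=4): C=4, w*C=4*4=16
  Job (p=9,w=4): C=13, w*C=4*13=52
  Job (p=8,w=3): C=21, w*C=3*21=63
  Job (p=5,w=1): C=26, w*C=1*26=26
Total weighted completion time = 157

157


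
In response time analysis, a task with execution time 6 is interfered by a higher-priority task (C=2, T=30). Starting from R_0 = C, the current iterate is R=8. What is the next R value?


R_next = C + ceil(R_prev / T_hp) * C_hp
ceil(8 / 30) = ceil(0.2667) = 1
Interference = 1 * 2 = 2
R_next = 6 + 2 = 8
R_next = R_prev, so the iteration has converged (response time = 8).

8


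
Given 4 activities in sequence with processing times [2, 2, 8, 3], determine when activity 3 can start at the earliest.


Activity 3 starts after activities 1 through 2 complete.
Predecessor durations: [2, 2]
ES = 2 + 2 = 4

4


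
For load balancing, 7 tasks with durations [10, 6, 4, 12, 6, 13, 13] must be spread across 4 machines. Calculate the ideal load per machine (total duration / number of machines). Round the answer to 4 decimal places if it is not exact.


Total processing time = 10 + 6 + 4 + 12 + 6 + 13 + 13 = 64
Number of machines = 4
Ideal balanced load = 64 / 4 = 16.0

16.0


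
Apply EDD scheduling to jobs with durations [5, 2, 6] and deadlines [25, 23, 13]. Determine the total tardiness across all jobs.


Sort by due date (EDD order): [(6, 13), (2, 23), (5, 25)]
Compute completion times and tardiness:
  Job 1: p=6, d=13, C=6, tardiness=max(0,6-13)=0
  Job 2: p=2, d=23, C=8, tardiness=max(0,8-23)=0
  Job 3: p=5, d=25, C=13, tardiness=max(0,13-25)=0
Total tardiness = 0

0


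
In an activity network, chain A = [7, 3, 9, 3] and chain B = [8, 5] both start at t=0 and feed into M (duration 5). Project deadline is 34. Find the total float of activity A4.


Forward pass: ES(A4) = sum of predecessors on chain A = 19
EF = ES + duration = 19 + 3 = 22
Backward pass: LF(M) = deadline = 34; LS(M) = 34 - 5 = 29
LF(A4) = LS(M) - sum(successors on chain A) = 29 - 0 = 29
LS = LF - duration = 29 - 3 = 26
Total float = LS - ES = 26 - 19 = 7

7


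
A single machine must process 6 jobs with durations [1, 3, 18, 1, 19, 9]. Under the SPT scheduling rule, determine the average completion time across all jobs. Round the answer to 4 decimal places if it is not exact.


Sort jobs by processing time (SPT order): [1, 1, 3, 9, 18, 19]
Compute completion times sequentially:
  Job 1: processing = 1, completes at 1
  Job 2: processing = 1, completes at 2
  Job 3: processing = 3, completes at 5
  Job 4: processing = 9, completes at 14
  Job 5: processing = 18, completes at 32
  Job 6: processing = 19, completes at 51
Sum of completion times = 105
Average completion time = 105/6 = 17.5

17.5


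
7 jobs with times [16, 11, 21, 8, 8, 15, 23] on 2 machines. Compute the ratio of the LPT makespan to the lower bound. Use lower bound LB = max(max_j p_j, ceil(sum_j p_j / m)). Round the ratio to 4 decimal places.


LPT order: [23, 21, 16, 15, 11, 8, 8]
Machine loads after assignment: [54, 48]
LPT makespan = 54
Lower bound = max(max_job, ceil(total/2)) = max(23, 51) = 51
Ratio = 54 / 51 = 1.0588

1.0588


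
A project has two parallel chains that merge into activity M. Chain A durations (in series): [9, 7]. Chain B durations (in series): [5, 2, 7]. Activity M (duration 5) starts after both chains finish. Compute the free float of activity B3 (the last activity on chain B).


ES(B3) = sum of predecessors on chain B = 7
EF(B3) = ES + duration = 7 + 7 = 14
Successor of B3 is M. ES(M) = max(sum(A), sum(B)) = max(16, 14) = 16
Free float = ES(successor) - EF(current) = 16 - 14 = 2

2


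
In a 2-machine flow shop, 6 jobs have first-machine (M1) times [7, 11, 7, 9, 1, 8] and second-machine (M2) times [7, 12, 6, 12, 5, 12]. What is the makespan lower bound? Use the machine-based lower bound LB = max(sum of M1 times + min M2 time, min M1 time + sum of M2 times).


LB1 = sum(M1 times) + min(M2 times) = 43 + 5 = 48
LB2 = min(M1 times) + sum(M2 times) = 1 + 54 = 55
Lower bound = max(LB1, LB2) = max(48, 55) = 55

55


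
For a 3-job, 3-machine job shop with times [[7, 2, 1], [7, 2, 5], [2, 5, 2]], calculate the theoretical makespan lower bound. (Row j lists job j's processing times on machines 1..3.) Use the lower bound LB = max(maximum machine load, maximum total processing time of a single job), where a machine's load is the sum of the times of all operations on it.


Machine loads:
  Machine 1: 7 + 7 + 2 = 16
  Machine 2: 2 + 2 + 5 = 9
  Machine 3: 1 + 5 + 2 = 8
Max machine load = 16
Job totals:
  Job 1: 10
  Job 2: 14
  Job 3: 9
Max job total = 14
Lower bound = max(16, 14) = 16

16


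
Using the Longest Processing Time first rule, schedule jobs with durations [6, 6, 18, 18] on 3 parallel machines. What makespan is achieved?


Sort jobs in decreasing order (LPT): [18, 18, 6, 6]
Assign each job to the least loaded machine:
  Machine 1: jobs [18], load = 18
  Machine 2: jobs [18], load = 18
  Machine 3: jobs [6, 6], load = 12
Makespan = max load = 18

18


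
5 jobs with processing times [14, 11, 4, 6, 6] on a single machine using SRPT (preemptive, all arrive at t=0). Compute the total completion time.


Since all jobs arrive at t=0, SRPT equals SPT ordering.
SPT order: [4, 6, 6, 11, 14]
Completion times:
  Job 1: p=4, C=4
  Job 2: p=6, C=10
  Job 3: p=6, C=16
  Job 4: p=11, C=27
  Job 5: p=14, C=41
Total completion time = 4 + 10 + 16 + 27 + 41 = 98

98


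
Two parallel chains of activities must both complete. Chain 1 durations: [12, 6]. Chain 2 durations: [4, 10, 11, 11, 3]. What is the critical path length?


Path A total = 12 + 6 = 18
Path B total = 4 + 10 + 11 + 11 + 3 = 39
Critical path = longest path = max(18, 39) = 39

39


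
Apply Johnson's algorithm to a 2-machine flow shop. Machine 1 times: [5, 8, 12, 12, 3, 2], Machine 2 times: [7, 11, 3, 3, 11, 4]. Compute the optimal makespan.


Apply Johnson's rule:
  Group 1 (a <= b): [(6, 2, 4), (5, 3, 11), (1, 5, 7), (2, 8, 11)]
  Group 2 (a > b): [(3, 12, 3), (4, 12, 3)]
Optimal job order: [6, 5, 1, 2, 3, 4]
Schedule:
  Job 6: M1 done at 2, M2 done at 6
  Job 5: M1 done at 5, M2 done at 17
  Job 1: M1 done at 10, M2 done at 24
  Job 2: M1 done at 18, M2 done at 35
  Job 3: M1 done at 30, M2 done at 38
  Job 4: M1 done at 42, M2 done at 45
Makespan = 45

45


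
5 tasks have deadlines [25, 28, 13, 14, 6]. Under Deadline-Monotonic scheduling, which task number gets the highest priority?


Sort tasks by relative deadline (ascending):
  Task 5: deadline = 6
  Task 3: deadline = 13
  Task 4: deadline = 14
  Task 1: deadline = 25
  Task 2: deadline = 28
Priority order (highest first): [5, 3, 4, 1, 2]
Highest priority task = 5

5


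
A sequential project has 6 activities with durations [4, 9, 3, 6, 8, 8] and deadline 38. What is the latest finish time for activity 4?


LF(activity 4) = deadline - sum of successor durations
Successors: activities 5 through 6 with durations [8, 8]
Sum of successor durations = 16
LF = 38 - 16 = 22

22


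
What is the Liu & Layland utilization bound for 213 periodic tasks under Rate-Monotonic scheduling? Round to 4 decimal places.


Compute 2^(1/213) = 1.0032595128
Subtract 1: 1.0032595128 - 1 = 0.0032595128
Multiply by n: 213 * 0.0032595128 = 0.6942762264
Round to 4 dp: 0.6943

0.6943


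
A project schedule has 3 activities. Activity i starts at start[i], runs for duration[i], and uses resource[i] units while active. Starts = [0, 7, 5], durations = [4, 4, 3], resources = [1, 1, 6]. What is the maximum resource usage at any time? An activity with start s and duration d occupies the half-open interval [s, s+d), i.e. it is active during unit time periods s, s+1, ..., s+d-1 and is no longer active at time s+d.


Each activity i is active on [start_i, start_i + duration_i).
Compute total resource usage per time slot:
  t=0: active resources = [1], total = 1
  t=1: active resources = [1], total = 1
  t=2: active resources = [1], total = 1
  t=3: active resources = [1], total = 1
  t=4: active resources = [], total = 0
  t=5: active resources = [6], total = 6
  t=6: active resources = [6], total = 6
  t=7: active resources = [1, 6], total = 7
  t=8: active resources = [1], total = 1
  t=9: active resources = [1], total = 1
  t=10: active resources = [1], total = 1
Peak resource demand = 7

7


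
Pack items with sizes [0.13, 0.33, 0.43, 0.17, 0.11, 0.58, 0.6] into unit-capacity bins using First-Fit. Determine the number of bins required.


Place items sequentially using First-Fit:
  Item 0.13 -> new Bin 1
  Item 0.33 -> Bin 1 (now 0.46)
  Item 0.43 -> Bin 1 (now 0.89)
  Item 0.17 -> new Bin 2
  Item 0.11 -> Bin 1 (now 1.0)
  Item 0.58 -> Bin 2 (now 0.75)
  Item 0.6 -> new Bin 3
Total bins used = 3

3


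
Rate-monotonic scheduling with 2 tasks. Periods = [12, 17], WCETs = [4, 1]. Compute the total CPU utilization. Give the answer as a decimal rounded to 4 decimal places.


Compute individual utilizations (exact fractions):
  Task 1: C/T = 4/12 = 1/3 (approx. 0.3333)
  Task 2: C/T = 1/17 (approx. 0.0588)
Total utilization U = 1/3 + 1/17 = 20/51
Rounded to 4 decimal places: U = 0.3922
RM (Liu & Layland) bound for 2 tasks = 0.828427; compare with U = 20/51 (approx. 0.392157)
U <= bound, so schedulable by RM sufficient condition.

0.3922


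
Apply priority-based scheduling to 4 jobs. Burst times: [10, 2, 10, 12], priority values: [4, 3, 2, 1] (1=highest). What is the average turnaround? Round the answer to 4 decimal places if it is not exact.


Sort by priority (ascending = highest first):
Order: [(1, 12), (2, 10), (3, 2), (4, 10)]
Completion times:
  Priority 1, burst=12, C=12
  Priority 2, burst=10, C=22
  Priority 3, burst=2, C=24
  Priority 4, burst=10, C=34
Average turnaround = 92/4 = 23.0

23.0


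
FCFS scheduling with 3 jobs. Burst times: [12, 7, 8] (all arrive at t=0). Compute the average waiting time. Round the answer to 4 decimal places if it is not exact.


FCFS order (as given): [12, 7, 8]
Waiting times:
  Job 1: wait = 0
  Job 2: wait = 12
  Job 3: wait = 19
Sum of waiting times = 31
Average waiting time = 31/3 = 10.3333

10.3333


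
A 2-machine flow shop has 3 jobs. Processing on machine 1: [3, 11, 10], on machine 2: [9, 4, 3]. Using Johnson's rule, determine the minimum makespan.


Apply Johnson's rule:
  Group 1 (a <= b): [(1, 3, 9)]
  Group 2 (a > b): [(2, 11, 4), (3, 10, 3)]
Optimal job order: [1, 2, 3]
Schedule:
  Job 1: M1 done at 3, M2 done at 12
  Job 2: M1 done at 14, M2 done at 18
  Job 3: M1 done at 24, M2 done at 27
Makespan = 27

27


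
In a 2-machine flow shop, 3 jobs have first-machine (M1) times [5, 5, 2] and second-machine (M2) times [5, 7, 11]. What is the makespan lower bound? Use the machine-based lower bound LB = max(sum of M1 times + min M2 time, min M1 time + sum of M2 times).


LB1 = sum(M1 times) + min(M2 times) = 12 + 5 = 17
LB2 = min(M1 times) + sum(M2 times) = 2 + 23 = 25
Lower bound = max(LB1, LB2) = max(17, 25) = 25

25


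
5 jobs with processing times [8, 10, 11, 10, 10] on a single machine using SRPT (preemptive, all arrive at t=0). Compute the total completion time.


Since all jobs arrive at t=0, SRPT equals SPT ordering.
SPT order: [8, 10, 10, 10, 11]
Completion times:
  Job 1: p=8, C=8
  Job 2: p=10, C=18
  Job 3: p=10, C=28
  Job 4: p=10, C=38
  Job 5: p=11, C=49
Total completion time = 8 + 18 + 28 + 38 + 49 = 141

141


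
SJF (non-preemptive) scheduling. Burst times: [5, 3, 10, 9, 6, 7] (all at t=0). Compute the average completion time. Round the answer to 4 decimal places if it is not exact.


SJF order (ascending): [3, 5, 6, 7, 9, 10]
Completion times:
  Job 1: burst=3, C=3
  Job 2: burst=5, C=8
  Job 3: burst=6, C=14
  Job 4: burst=7, C=21
  Job 5: burst=9, C=30
  Job 6: burst=10, C=40
Average completion = 116/6 = 19.3333

19.3333


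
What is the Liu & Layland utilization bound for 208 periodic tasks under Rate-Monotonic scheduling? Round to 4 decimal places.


Compute 2^(1/208) = 1.0033379971
Subtract 1: 1.0033379971 - 1 = 0.0033379971
Multiply by n: 208 * 0.0033379971 = 0.6943033968
Round to 4 dp: 0.6943

0.6943


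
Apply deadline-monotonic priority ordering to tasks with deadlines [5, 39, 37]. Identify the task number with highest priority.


Sort tasks by relative deadline (ascending):
  Task 1: deadline = 5
  Task 3: deadline = 37
  Task 2: deadline = 39
Priority order (highest first): [1, 3, 2]
Highest priority task = 1

1


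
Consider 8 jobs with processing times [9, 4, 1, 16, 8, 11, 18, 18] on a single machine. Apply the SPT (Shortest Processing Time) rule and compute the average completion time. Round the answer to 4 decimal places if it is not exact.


Sort jobs by processing time (SPT order): [1, 4, 8, 9, 11, 16, 18, 18]
Compute completion times sequentially:
  Job 1: processing = 1, completes at 1
  Job 2: processing = 4, completes at 5
  Job 3: processing = 8, completes at 13
  Job 4: processing = 9, completes at 22
  Job 5: processing = 11, completes at 33
  Job 6: processing = 16, completes at 49
  Job 7: processing = 18, completes at 67
  Job 8: processing = 18, completes at 85
Sum of completion times = 275
Average completion time = 275/8 = 34.375

34.375


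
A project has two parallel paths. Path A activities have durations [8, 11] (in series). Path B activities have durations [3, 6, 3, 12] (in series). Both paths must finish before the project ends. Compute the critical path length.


Path A total = 8 + 11 = 19
Path B total = 3 + 6 + 3 + 12 = 24
Critical path = longest path = max(19, 24) = 24

24


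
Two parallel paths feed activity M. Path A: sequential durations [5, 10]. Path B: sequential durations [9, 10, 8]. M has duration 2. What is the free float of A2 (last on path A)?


ES(A2) = sum of predecessors on chain A = 5
EF(A2) = ES + duration = 5 + 10 = 15
Successor of A2 is M. ES(M) = max(sum(A), sum(B)) = max(15, 27) = 27
Free float = ES(successor) - EF(current) = 27 - 15 = 12

12


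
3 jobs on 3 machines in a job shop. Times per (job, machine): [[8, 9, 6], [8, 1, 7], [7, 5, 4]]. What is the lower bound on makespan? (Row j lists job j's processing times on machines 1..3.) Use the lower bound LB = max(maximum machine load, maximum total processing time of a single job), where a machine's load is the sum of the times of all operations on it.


Machine loads:
  Machine 1: 8 + 8 + 7 = 23
  Machine 2: 9 + 1 + 5 = 15
  Machine 3: 6 + 7 + 4 = 17
Max machine load = 23
Job totals:
  Job 1: 23
  Job 2: 16
  Job 3: 16
Max job total = 23
Lower bound = max(23, 23) = 23

23


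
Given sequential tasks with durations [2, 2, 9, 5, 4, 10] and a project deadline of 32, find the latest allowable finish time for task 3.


LF(activity 3) = deadline - sum of successor durations
Successors: activities 4 through 6 with durations [5, 4, 10]
Sum of successor durations = 19
LF = 32 - 19 = 13

13


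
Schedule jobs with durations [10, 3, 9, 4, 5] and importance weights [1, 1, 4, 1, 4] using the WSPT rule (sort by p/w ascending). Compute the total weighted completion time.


Compute p/w ratios and sort ascending (WSPT): [(5, 4), (9, 4), (3, 1), (4, 1), (10, 1)]
Compute weighted completion times:
  Job (p=5,w=4): C=5, w*C=4*5=20
  Job (p=9,w=4): C=14, w*C=4*14=56
  Job (p=3,w=1): C=17, w*C=1*17=17
  Job (p=4,w=1): C=21, w*C=1*21=21
  Job (p=10,w=1): C=31, w*C=1*31=31
Total weighted completion time = 145

145


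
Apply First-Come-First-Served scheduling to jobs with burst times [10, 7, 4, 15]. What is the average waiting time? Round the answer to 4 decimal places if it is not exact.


FCFS order (as given): [10, 7, 4, 15]
Waiting times:
  Job 1: wait = 0
  Job 2: wait = 10
  Job 3: wait = 17
  Job 4: wait = 21
Sum of waiting times = 48
Average waiting time = 48/4 = 12.0

12.0


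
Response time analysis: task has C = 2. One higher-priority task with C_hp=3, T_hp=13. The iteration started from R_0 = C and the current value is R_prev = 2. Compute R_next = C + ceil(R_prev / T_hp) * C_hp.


R_next = C + ceil(R_prev / T_hp) * C_hp
ceil(2 / 13) = ceil(0.1538) = 1
Interference = 1 * 3 = 3
R_next = 2 + 3 = 5

5


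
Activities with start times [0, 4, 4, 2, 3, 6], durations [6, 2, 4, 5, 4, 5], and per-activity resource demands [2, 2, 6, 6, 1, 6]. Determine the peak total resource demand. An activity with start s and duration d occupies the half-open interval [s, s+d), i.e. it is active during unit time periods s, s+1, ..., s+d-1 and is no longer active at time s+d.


Each activity i is active on [start_i, start_i + duration_i).
Compute total resource usage per time slot:
  t=0: active resources = [2], total = 2
  t=1: active resources = [2], total = 2
  t=2: active resources = [2, 6], total = 8
  t=3: active resources = [2, 6, 1], total = 9
  t=4: active resources = [2, 2, 6, 6, 1], total = 17
  t=5: active resources = [2, 2, 6, 6, 1], total = 17
  t=6: active resources = [6, 6, 1, 6], total = 19
  t=7: active resources = [6, 6], total = 12
  t=8: active resources = [6], total = 6
  t=9: active resources = [6], total = 6
  t=10: active resources = [6], total = 6
Peak resource demand = 19

19
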